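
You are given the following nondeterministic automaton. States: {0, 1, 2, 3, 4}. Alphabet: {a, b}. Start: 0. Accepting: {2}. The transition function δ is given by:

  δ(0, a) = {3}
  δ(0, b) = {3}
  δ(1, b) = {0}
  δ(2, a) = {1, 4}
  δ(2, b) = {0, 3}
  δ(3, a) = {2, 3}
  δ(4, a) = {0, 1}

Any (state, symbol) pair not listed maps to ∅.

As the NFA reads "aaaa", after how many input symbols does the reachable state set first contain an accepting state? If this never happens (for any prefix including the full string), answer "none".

Start in {0}.
Read 'a': 0→{3}; now {3}.
Read 'a': 3→{2, 3}; now {2, 3}.
None of the earlier sets intersect F, but {2, 3} does.

2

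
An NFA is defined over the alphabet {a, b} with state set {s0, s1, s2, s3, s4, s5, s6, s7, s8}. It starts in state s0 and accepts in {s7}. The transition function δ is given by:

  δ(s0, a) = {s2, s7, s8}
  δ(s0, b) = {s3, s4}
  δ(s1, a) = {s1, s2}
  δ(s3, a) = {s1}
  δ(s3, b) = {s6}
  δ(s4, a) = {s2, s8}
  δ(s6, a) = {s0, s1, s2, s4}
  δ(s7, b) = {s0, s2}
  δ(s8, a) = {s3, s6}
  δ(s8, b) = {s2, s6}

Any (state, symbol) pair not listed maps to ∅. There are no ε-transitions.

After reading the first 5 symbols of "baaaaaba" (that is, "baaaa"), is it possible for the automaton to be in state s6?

Start in {s0}.
Read 'b': {s0} → {s3, s4}.
Read 'a': {s3, s4} → {s1, s2, s8}.
Read 'a': {s1, s2, s8} → {s1, s2, s3, s6}.
Read 'a': {s1, s2, s3, s6} → {s0, s1, s2, s4}.
Read 'a': {s0, s1, s2, s4} → {s1, s2, s7, s8}.
State s6 is not in {s1, s2, s7, s8}.

No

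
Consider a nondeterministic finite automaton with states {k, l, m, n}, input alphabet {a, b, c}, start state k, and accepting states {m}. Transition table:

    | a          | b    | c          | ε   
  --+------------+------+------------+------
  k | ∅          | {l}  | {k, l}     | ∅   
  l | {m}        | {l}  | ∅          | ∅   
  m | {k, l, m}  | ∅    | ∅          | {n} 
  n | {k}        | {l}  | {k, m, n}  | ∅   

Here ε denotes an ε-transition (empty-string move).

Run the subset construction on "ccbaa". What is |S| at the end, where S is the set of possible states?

4

Start in {k}.
Read 'c': k→{k, l}; now {k, l}.
Read 'c': k→{k, l}, l→∅; now {k, l}.
Read 'b': k→{l}, l→{l}; now {l}.
Read 'a': l→{m}; union {m}; ε-closure = {m, n}.
Read 'a': m→{k, l, m}, n→{k}; union {k, l, m}; ε-closure = {k, l, m, n}.
That set has 4 states.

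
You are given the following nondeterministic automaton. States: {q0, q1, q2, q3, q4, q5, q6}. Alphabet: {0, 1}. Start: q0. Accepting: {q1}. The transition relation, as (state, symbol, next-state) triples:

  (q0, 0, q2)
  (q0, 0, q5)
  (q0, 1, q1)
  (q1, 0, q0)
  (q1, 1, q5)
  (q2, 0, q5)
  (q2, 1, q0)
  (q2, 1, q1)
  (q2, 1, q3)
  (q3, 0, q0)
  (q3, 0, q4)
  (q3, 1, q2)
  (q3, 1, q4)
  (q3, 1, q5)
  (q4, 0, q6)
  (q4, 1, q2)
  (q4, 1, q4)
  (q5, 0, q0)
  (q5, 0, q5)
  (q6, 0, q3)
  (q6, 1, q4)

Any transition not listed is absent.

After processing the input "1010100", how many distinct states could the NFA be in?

2

Start in {q0}.
Read '1': {q0} → {q1}.
Read '0': {q1} → {q0}.
Read '1': {q0} → {q1}.
Read '0': {q1} → {q0}.
Read '1': {q0} → {q1}.
Read '0': {q1} → {q0}.
Read '0': {q0} → {q2, q5}.
That set has 2 states.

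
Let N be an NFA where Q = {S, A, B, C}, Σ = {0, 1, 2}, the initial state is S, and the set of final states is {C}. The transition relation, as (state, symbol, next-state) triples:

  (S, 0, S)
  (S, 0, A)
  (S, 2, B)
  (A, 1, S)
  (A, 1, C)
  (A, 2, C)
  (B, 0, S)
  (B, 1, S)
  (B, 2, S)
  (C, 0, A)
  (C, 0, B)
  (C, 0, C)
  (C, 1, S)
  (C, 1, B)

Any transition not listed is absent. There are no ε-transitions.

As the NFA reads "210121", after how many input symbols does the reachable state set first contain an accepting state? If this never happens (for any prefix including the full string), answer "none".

4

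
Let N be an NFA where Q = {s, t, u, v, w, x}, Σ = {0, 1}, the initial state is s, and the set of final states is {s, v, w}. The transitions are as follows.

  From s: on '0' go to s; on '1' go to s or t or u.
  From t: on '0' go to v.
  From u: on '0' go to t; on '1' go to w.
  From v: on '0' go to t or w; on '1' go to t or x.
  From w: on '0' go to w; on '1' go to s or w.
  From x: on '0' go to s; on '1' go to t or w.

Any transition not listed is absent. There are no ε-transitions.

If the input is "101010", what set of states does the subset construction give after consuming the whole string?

{s, t, v}

Start in {s}.
Read '1': s→{s, t, u}; now {s, t, u}.
Read '0': s→{s}, t→{v}, u→{t}; now {s, t, v}.
Read '1': s→{s, t, u}, t→∅, v→{t, x}; now {s, t, u, x}.
Read '0': s→{s}, t→{v}, u→{t}, x→{s}; now {s, t, v}.
Read '1': s→{s, t, u}, t→∅, v→{t, x}; now {s, t, u, x}.
Read '0': s→{s}, t→{v}, u→{t}, x→{s}; now {s, t, v}.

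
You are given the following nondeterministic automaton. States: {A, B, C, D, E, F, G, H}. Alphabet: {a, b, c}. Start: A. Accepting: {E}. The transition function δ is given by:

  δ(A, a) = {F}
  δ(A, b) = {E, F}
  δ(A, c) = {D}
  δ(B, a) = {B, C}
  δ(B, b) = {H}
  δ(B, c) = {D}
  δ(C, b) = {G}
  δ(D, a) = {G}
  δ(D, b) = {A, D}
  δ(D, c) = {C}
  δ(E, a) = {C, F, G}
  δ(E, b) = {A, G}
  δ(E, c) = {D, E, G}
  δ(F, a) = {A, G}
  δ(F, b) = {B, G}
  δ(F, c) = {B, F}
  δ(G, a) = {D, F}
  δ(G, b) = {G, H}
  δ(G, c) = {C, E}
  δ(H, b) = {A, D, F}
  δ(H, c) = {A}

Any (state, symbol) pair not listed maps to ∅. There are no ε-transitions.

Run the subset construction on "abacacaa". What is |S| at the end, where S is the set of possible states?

4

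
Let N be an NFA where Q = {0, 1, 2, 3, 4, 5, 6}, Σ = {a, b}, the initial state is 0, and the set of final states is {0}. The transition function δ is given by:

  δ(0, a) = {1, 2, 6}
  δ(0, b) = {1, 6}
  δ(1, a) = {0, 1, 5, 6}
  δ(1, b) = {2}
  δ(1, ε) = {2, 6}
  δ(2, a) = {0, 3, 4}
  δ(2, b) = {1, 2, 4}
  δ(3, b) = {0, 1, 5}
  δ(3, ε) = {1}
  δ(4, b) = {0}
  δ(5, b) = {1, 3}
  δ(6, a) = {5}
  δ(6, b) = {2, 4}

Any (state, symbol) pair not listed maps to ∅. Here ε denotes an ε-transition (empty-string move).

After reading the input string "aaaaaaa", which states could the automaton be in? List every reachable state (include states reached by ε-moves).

Start in {0}.
Read 'a': {0} → {1, 2, 6}.
Read 'a': {1, 2, 6} → {0, 1, 2, 3, 4, 5, 6}.
Read 'a': {0, 1, 2, 3, 4, 5, 6} → {0, 1, 2, 3, 4, 5, 6}.
Read 'a': {0, 1, 2, 3, 4, 5, 6} → {0, 1, 2, 3, 4, 5, 6}.
Read 'a': {0, 1, 2, 3, 4, 5, 6} → {0, 1, 2, 3, 4, 5, 6}.
Read 'a': {0, 1, 2, 3, 4, 5, 6} → {0, 1, 2, 3, 4, 5, 6}.
Read 'a': {0, 1, 2, 3, 4, 5, 6} → {0, 1, 2, 3, 4, 5, 6}.

{0, 1, 2, 3, 4, 5, 6}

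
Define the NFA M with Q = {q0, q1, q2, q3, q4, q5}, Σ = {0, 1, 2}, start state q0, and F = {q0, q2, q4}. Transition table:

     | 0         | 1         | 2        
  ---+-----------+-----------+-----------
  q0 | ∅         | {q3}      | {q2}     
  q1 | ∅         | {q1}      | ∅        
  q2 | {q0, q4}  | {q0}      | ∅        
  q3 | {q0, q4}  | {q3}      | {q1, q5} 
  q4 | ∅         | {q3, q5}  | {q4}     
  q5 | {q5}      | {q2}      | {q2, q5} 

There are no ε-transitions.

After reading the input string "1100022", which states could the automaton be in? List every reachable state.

Start in {q0}.
Read '1': {q0} → {q3}.
Read '1': {q3} → {q3}.
Read '0': {q3} → {q0, q4}.
Read '0': {q0, q4} → ∅.
The set is empty and remains empty for the remaining 3 symbols.

∅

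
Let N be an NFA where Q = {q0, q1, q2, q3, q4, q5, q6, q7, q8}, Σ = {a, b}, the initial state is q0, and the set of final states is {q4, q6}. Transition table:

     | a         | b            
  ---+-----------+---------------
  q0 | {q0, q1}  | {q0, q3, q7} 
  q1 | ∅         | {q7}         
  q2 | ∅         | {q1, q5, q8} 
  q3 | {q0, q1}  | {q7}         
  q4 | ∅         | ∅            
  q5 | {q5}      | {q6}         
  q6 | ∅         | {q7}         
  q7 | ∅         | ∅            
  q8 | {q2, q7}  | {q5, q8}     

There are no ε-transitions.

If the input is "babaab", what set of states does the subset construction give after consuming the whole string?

{q0, q3, q7}

Start in {q0}.
Read 'b': {q0} → {q0, q3, q7}.
Read 'a': {q0, q3, q7} → {q0, q1}.
Read 'b': {q0, q1} → {q0, q3, q7}.
Read 'a': {q0, q3, q7} → {q0, q1}.
Read 'a': {q0, q1} → {q0, q1}.
Read 'b': {q0, q1} → {q0, q3, q7}.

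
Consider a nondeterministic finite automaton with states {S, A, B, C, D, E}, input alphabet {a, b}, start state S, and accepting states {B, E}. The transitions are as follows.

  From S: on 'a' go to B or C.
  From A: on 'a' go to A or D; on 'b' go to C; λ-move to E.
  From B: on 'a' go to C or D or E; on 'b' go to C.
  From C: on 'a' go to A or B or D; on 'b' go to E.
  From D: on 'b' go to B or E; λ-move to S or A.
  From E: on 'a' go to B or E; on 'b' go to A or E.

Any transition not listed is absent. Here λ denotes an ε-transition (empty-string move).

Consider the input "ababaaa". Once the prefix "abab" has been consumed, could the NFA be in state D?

Start in {S}.
Read 'a': S→{B, C}; now {B, C}.
Read 'b': B→{C}, C→{E}; now {C, E}.
Read 'a': C→{A, B, D}, E→{B, E}; union {A, B, D, E}; ε-closure = {S, A, B, D, E}.
Read 'b': S→∅, A→{C}, B→{C}, D→{B, E}, E→{A, E}; now {A, B, C, E}.
State D is not in {A, B, C, E}.

No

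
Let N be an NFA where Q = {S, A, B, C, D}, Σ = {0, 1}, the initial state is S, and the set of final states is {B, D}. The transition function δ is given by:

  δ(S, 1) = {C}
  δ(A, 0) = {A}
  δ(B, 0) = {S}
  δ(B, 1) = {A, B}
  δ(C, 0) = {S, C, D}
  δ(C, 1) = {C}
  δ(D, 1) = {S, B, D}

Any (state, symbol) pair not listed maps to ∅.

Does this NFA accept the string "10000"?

Yes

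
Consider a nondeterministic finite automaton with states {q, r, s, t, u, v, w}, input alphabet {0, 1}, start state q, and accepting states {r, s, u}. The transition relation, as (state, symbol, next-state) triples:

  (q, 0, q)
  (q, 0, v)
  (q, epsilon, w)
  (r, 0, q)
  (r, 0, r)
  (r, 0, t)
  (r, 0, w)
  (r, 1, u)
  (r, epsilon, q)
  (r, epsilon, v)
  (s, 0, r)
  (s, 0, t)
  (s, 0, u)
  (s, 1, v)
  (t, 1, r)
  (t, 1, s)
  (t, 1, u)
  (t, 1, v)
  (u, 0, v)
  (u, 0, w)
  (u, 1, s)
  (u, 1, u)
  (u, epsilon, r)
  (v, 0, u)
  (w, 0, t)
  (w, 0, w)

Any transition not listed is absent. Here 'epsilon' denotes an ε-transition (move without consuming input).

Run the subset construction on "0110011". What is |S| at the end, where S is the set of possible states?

Start: ε-closure({q}) = {q, w}.
Read '0': q→{q, v}, w→{t, w}; now {q, t, v, w}.
Read '1': q→∅, t→{r, s, u, v}, v→∅, w→∅; union {r, s, u, v}; ε-closure = {q, r, s, u, v, w}.
Read '1': q→∅, r→{u}, s→{v}, u→{s, u}, v→∅, w→∅; union {s, u, v}; ε-closure = {q, r, s, u, v, w}.
Read '0': q→{q, v}, r→{q, r, t, w}, s→{r, t, u}, u→{v, w}, v→{u}, w→{t, w}; now {q, r, t, u, v, w}.
Read '0': q→{q, v}, r→{q, r, t, w}, t→∅, u→{v, w}, v→{u}, w→{t, w}; now {q, r, t, u, v, w}.
Read '1': q→∅, r→{u}, t→{r, s, u, v}, u→{s, u}, v→∅, w→∅; union {r, s, u, v}; ε-closure = {q, r, s, u, v, w}.
Read '1': q→∅, r→{u}, s→{v}, u→{s, u}, v→∅, w→∅; union {s, u, v}; ε-closure = {q, r, s, u, v, w}.
That set has 6 states.

6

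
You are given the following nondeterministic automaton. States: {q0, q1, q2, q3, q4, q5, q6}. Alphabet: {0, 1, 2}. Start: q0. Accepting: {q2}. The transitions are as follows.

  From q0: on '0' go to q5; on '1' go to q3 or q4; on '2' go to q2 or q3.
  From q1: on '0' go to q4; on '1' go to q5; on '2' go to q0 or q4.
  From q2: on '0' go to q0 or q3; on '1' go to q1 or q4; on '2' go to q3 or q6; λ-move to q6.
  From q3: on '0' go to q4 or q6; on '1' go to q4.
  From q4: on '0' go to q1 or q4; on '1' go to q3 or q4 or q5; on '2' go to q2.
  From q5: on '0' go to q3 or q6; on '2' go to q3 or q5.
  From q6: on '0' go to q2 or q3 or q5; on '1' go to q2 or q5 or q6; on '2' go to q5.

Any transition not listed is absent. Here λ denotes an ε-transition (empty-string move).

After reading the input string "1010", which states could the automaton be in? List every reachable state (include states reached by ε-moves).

Start in {q0}.
Read '1': {q0} → {q3, q4}.
Read '0': {q3, q4} → {q1, q4, q6}.
Read '1': {q1, q4, q6} → {q2, q3, q4, q5, q6}.
Read '0': {q2, q3, q4, q5, q6} → {q0, q1, q2, q3, q4, q5, q6}.

{q0, q1, q2, q3, q4, q5, q6}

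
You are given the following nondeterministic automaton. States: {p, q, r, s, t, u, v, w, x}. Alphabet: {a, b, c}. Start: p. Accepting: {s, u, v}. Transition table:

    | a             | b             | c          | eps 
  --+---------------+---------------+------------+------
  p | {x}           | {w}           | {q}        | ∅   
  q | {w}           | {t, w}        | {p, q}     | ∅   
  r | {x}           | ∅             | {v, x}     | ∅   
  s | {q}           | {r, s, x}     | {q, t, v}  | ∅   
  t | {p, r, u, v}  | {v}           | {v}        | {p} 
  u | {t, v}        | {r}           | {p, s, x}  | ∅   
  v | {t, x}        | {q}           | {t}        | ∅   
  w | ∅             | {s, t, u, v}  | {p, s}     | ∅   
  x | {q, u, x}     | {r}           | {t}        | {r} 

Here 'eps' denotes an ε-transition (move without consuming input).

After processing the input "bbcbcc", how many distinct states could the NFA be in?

Start in {p}.
Read 'b': p→{w}; now {w}.
Read 'b': w→{s, t, u, v}; union {s, t, u, v}; ε-closure = {p, s, t, u, v}.
Read 'c': p→{q}, s→{q, t, v}, t→{v}, u→{p, s, x}, v→{t}; union {p, q, s, t, v, x}; ε-closure = {p, q, r, s, t, v, x}.
Read 'b': p→{w}, q→{t, w}, r→∅, s→{r, s, x}, t→{v}, v→{q}, x→{r}; union {q, r, s, t, v, w, x}; ε-closure = {p, q, r, s, t, v, w, x}.
Read 'c': p→{q}, q→{p, q}, r→{v, x}, s→{q, t, v}, t→{v}, v→{t}, w→{p, s}, x→{t}; union {p, q, s, t, v, x}; ε-closure = {p, q, r, s, t, v, x}.
Read 'c': p→{q}, q→{p, q}, r→{v, x}, s→{q, t, v}, t→{v}, v→{t}, x→{t}; union {p, q, t, v, x}; ε-closure = {p, q, r, t, v, x}.
That set has 6 states.

6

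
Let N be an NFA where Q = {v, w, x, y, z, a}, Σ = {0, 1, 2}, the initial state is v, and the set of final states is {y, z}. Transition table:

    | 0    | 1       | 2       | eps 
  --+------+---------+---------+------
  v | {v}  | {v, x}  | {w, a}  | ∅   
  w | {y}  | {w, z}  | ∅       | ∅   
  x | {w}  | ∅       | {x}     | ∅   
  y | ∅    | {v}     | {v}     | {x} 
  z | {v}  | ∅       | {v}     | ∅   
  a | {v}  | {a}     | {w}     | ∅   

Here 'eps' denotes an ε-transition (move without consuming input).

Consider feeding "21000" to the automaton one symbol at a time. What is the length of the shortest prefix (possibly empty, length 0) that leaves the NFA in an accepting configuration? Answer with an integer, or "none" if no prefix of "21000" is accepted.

2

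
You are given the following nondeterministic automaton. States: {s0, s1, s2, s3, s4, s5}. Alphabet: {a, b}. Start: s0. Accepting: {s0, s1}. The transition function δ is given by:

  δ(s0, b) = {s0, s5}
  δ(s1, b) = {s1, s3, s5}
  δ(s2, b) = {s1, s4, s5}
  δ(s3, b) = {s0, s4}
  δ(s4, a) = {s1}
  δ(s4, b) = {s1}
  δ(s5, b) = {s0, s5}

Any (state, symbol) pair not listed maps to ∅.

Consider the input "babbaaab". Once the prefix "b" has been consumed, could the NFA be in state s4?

Start in {s0}.
Read 'b': {s0} → {s0, s5}.
State s4 is not in {s0, s5}.

No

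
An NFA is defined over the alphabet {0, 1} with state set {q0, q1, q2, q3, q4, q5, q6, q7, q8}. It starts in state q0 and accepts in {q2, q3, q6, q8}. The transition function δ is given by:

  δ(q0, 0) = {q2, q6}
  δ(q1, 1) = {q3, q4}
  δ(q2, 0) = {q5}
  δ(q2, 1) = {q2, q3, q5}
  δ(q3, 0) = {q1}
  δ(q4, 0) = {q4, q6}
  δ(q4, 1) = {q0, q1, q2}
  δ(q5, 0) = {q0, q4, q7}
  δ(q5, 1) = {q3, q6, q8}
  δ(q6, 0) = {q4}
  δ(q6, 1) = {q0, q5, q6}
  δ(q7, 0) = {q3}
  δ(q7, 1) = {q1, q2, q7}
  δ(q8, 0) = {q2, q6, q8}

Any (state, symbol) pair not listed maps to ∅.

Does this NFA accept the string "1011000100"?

No

Start in {q0}.
Read '1': {q0} → ∅.
The set is empty and remains empty for the remaining 9 symbols.
The final set ∅ contains no accepting state.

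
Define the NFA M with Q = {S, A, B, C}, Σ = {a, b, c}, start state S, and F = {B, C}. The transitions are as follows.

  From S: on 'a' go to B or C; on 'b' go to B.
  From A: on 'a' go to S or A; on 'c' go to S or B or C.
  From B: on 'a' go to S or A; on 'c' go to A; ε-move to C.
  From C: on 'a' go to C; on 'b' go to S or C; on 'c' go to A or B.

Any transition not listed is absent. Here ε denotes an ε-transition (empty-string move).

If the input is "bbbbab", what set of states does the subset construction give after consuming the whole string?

{S, B, C}

Start in {S}.
Read 'b': S→{B}; union {B}; ε-closure = {B, C}.
Read 'b': B→∅, C→{S, C}; now {S, C}.
Read 'b': S→{B}, C→{S, C}; now {S, B, C}.
Read 'b': S→{B}, B→∅, C→{S, C}; now {S, B, C}.
Read 'a': S→{B, C}, B→{S, A}, C→{C}; now {S, A, B, C}.
Read 'b': S→{B}, A→∅, B→∅, C→{S, C}; now {S, B, C}.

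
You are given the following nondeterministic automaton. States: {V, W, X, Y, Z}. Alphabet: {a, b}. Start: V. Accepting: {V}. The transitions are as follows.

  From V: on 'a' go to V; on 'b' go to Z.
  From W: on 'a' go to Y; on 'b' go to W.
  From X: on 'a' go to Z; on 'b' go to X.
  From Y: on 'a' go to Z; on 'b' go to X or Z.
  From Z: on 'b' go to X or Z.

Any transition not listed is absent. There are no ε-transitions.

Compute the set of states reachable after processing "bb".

{X, Z}

Start in {V}.
Read 'b': V→{Z}; now {Z}.
Read 'b': Z→{X, Z}; now {X, Z}.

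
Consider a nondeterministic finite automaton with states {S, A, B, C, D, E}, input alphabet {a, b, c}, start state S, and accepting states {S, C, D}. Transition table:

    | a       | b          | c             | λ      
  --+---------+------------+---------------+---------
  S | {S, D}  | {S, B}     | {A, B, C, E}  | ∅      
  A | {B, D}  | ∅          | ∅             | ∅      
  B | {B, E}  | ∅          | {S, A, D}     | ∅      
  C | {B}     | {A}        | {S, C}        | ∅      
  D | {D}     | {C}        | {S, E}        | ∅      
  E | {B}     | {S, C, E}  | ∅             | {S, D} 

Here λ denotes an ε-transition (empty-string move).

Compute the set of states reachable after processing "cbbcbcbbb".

Start in {S}.
Read 'c': {S} → {S, A, B, C, D, E}.
Read 'b': {S, A, B, C, D, E} → {S, A, B, C, D, E}.
Read 'b': {S, A, B, C, D, E} → {S, A, B, C, D, E}.
Read 'c': {S, A, B, C, D, E} → {S, A, B, C, D, E}.
Read 'b': {S, A, B, C, D, E} → {S, A, B, C, D, E}.
Read 'c': {S, A, B, C, D, E} → {S, A, B, C, D, E}.
Read 'b': {S, A, B, C, D, E} → {S, A, B, C, D, E}.
Read 'b': {S, A, B, C, D, E} → {S, A, B, C, D, E}.
Read 'b': {S, A, B, C, D, E} → {S, A, B, C, D, E}.

{S, A, B, C, D, E}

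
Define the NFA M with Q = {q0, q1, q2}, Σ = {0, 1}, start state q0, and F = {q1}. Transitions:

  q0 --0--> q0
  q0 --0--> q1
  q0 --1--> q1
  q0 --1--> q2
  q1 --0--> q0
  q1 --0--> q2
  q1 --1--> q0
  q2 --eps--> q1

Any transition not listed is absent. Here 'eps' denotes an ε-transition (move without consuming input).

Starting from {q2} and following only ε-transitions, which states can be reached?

{q1, q2}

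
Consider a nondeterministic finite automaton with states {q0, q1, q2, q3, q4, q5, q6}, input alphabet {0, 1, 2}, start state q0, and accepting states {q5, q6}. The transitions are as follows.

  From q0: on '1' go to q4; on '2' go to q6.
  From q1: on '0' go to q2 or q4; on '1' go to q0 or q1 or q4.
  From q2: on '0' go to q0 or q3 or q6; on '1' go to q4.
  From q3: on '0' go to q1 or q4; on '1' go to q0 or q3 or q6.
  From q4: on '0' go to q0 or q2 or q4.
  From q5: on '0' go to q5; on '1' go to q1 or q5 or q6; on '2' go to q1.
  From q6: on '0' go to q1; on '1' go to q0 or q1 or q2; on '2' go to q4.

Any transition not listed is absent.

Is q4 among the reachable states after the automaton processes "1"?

Start in {q0}.
Read '1': q0→{q4}; now {q4}.
State q4 is in {q4}.

Yes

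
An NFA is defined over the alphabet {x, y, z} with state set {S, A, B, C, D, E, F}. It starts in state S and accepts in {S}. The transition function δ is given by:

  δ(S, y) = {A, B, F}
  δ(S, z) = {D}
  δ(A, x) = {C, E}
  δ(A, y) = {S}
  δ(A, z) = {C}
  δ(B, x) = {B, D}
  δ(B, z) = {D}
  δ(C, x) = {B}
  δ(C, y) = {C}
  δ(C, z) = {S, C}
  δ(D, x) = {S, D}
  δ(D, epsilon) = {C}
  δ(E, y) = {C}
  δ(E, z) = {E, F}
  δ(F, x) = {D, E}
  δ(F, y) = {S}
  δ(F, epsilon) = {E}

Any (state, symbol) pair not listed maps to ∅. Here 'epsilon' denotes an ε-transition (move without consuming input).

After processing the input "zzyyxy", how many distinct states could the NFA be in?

Start in {S}.
Read 'z': S→{D}; union {D}; ε-closure = {C, D}.
Read 'z': C→{S, C}, D→∅; now {S, C}.
Read 'y': S→{A, B, F}, C→{C}; union {A, B, C, F}; ε-closure = {A, B, C, E, F}.
Read 'y': A→{S}, B→∅, C→{C}, E→{C}, F→{S}; now {S, C}.
Read 'x': S→∅, C→{B}; now {B}.
Read 'y': B→∅; now ∅.
That set has 0 states.

0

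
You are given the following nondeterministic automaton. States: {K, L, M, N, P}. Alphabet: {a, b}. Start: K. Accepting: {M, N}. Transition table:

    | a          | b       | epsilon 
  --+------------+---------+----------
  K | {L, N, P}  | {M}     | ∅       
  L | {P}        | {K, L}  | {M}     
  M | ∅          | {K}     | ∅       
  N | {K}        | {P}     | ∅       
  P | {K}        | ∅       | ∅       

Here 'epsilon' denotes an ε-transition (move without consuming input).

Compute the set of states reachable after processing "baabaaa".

∅

Start in {K}.
Read 'b': K→{M}; now {M}.
Read 'a': M→∅; now ∅.
The set is empty and remains empty for the remaining 5 symbols.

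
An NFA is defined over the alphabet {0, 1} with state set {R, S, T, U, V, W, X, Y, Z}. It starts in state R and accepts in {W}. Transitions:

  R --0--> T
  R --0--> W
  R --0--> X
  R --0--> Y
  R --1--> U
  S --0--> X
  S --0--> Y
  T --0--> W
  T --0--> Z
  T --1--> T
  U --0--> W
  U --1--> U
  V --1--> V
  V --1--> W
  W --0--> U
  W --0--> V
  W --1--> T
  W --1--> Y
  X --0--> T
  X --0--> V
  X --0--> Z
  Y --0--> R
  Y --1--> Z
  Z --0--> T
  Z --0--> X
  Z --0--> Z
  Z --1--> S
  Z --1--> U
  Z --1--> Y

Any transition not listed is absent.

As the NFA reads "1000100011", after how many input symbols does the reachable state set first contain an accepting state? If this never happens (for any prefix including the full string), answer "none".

2

Start in {R}.
Read '1': {R} → {U}.
Read '0': {U} → {W}.
None of the earlier sets intersect F, but {W} does.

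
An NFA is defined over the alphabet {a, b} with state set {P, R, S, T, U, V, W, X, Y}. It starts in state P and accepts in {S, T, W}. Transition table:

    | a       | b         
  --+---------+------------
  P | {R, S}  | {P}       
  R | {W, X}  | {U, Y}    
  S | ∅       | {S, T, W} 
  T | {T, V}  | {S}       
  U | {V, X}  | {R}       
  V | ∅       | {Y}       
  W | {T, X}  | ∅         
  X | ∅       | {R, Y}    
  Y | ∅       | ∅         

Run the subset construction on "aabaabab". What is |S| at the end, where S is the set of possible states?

2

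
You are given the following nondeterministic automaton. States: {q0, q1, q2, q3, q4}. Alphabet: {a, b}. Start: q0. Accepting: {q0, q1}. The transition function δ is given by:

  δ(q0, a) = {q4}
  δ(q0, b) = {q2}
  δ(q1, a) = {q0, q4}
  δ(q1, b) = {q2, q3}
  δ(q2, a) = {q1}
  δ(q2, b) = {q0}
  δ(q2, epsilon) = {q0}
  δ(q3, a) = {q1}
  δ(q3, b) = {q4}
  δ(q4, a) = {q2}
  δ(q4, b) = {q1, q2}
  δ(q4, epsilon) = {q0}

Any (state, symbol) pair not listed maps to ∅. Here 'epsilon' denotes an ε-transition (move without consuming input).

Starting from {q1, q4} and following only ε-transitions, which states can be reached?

Begin with {q1, q4}.
ε-move q4 → q0; add q0.

{q0, q1, q4}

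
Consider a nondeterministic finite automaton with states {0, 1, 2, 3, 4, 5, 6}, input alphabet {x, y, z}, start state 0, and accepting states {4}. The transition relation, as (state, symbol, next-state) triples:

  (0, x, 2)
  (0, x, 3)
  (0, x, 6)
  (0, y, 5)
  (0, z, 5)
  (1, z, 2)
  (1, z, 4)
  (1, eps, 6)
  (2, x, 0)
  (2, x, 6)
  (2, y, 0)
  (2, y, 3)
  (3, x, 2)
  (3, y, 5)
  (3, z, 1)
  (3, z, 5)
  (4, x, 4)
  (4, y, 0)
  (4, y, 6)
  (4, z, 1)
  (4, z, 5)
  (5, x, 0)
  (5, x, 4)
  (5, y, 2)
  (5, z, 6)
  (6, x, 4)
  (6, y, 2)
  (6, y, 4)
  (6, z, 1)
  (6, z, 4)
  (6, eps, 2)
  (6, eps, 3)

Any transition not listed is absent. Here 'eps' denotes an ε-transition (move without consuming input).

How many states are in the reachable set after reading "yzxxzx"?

5

Start in {0}.
Read 'y': 0→{5}; now {5}.
Read 'z': 5→{6}; union {6}; ε-closure = {2, 3, 6}.
Read 'x': 2→{0, 6}, 3→{2}, 6→{4}; union {0, 2, 4, 6}; ε-closure = {0, 2, 3, 4, 6}.
Read 'x': 0→{2, 3, 6}, 2→{0, 6}, 3→{2}, 4→{4}, 6→{4}; now {0, 2, 3, 4, 6}.
Read 'z': 0→{5}, 2→∅, 3→{1, 5}, 4→{1, 5}, 6→{1, 4}; union {1, 4, 5}; ε-closure = {1, 2, 3, 4, 5, 6}.
Read 'x': 1→∅, 2→{0, 6}, 3→{2}, 4→{4}, 5→{0, 4}, 6→{4}; union {0, 2, 4, 6}; ε-closure = {0, 2, 3, 4, 6}.
That set has 5 states.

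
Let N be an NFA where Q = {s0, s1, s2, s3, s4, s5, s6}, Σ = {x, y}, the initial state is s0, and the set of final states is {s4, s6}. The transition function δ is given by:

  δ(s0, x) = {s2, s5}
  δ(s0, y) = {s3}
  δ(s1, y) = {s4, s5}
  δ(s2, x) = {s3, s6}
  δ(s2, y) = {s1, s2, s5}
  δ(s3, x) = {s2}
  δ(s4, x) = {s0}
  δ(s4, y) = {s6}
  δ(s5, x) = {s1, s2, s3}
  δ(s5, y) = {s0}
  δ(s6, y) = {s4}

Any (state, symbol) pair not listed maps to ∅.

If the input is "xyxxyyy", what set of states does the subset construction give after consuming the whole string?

Start in {s0}.
Read 'x': s0→{s2, s5}; now {s2, s5}.
Read 'y': s2→{s1, s2, s5}, s5→{s0}; now {s0, s1, s2, s5}.
Read 'x': s0→{s2, s5}, s1→∅, s2→{s3, s6}, s5→{s1, s2, s3}; now {s1, s2, s3, s5, s6}.
Read 'x': s1→∅, s2→{s3, s6}, s3→{s2}, s5→{s1, s2, s3}, s6→∅; now {s1, s2, s3, s6}.
Read 'y': s1→{s4, s5}, s2→{s1, s2, s5}, s3→∅, s6→{s4}; now {s1, s2, s4, s5}.
Read 'y': s1→{s4, s5}, s2→{s1, s2, s5}, s4→{s6}, s5→{s0}; now {s0, s1, s2, s4, s5, s6}.
Read 'y': s0→{s3}, s1→{s4, s5}, s2→{s1, s2, s5}, s4→{s6}, s5→{s0}, s6→{s4}; now {s0, s1, s2, s3, s4, s5, s6}.

{s0, s1, s2, s3, s4, s5, s6}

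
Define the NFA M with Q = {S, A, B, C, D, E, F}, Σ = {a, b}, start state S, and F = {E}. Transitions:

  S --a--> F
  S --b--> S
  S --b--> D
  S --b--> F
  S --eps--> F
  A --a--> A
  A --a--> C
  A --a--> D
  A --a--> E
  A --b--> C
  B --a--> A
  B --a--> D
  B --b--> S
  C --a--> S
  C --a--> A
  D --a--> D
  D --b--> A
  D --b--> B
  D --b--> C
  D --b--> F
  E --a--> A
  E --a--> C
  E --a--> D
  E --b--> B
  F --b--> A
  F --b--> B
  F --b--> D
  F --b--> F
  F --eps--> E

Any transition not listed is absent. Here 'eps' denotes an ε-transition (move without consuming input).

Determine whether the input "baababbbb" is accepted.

Yes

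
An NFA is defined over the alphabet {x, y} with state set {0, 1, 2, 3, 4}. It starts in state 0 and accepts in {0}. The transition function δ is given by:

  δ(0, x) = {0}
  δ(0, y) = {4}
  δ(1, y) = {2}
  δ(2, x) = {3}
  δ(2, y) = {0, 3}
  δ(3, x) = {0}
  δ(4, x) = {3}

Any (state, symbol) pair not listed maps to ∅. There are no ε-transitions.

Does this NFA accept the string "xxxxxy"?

Start in {0}.
Read 'x': 0→{0}; now {0}.
Read 'x': 0→{0}; now {0}.
Read 'x': 0→{0}; now {0}.
Read 'x': 0→{0}; now {0}.
Read 'x': 0→{0}; now {0}.
Read 'y': 0→{4}; now {4}.
The final set {4} contains no accepting state.

No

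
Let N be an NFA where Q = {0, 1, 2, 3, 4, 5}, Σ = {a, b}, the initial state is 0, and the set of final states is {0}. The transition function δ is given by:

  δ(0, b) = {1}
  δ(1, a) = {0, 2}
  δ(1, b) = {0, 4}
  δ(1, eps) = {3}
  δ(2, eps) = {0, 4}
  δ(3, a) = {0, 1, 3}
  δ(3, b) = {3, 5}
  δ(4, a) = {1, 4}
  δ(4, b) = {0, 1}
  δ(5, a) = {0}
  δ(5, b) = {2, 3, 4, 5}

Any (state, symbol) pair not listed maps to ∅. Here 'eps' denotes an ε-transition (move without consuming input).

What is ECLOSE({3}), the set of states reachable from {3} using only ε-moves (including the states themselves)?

{3}

Begin with {3}.
No ε-moves leave this set, so the closure equals the set itself.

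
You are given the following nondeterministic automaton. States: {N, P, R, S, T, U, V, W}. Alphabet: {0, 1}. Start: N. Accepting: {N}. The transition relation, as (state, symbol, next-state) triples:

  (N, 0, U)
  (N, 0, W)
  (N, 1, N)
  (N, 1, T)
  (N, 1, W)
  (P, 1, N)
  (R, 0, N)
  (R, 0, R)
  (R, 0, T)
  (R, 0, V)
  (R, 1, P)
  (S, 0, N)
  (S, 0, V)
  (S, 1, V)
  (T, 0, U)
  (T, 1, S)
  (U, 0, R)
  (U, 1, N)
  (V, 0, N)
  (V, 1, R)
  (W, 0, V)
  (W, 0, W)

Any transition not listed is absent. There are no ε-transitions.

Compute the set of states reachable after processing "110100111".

{N, R, S, T, V, W}

Start in {N}.
Read '1': {N} → {N, T, W}.
Read '1': {N, T, W} → {N, S, T, W}.
Read '0': {N, S, T, W} → {N, U, V, W}.
Read '1': {N, U, V, W} → {N, R, T, W}.
Read '0': {N, R, T, W} → {N, R, T, U, V, W}.
Read '0': {N, R, T, U, V, W} → {N, R, T, U, V, W}.
Read '1': {N, R, T, U, V, W} → {N, P, R, S, T, W}.
Read '1': {N, P, R, S, T, W} → {N, P, S, T, V, W}.
Read '1': {N, P, S, T, V, W} → {N, R, S, T, V, W}.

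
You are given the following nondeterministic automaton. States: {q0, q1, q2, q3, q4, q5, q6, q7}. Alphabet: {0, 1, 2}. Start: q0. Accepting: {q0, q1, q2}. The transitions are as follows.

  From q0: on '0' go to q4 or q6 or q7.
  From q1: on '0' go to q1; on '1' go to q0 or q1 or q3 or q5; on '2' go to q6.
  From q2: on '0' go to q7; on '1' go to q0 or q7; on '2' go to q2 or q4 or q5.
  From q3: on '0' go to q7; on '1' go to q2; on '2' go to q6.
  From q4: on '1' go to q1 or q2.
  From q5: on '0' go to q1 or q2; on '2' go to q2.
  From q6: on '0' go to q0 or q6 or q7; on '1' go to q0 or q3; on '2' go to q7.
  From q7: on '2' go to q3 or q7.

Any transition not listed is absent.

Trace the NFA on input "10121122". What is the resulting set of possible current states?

∅

Start in {q0}.
Read '1': q0→∅; now ∅.
The set is empty and remains empty for the remaining 7 symbols.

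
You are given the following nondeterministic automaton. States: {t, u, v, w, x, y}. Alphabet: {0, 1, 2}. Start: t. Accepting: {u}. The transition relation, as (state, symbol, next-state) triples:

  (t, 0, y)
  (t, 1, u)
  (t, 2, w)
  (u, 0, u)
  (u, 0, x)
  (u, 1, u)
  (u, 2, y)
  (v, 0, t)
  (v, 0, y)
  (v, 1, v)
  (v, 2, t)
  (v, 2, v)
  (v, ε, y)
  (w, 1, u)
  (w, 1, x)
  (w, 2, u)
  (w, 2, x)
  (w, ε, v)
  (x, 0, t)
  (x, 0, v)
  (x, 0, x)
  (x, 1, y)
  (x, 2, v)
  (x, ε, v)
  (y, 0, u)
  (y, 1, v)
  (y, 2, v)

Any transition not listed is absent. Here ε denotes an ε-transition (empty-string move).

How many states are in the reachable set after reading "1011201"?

Start in {t}.
Read '1': {t} → {u}.
Read '0': {u} → {u, v, x, y}.
Read '1': {u, v, x, y} → {u, v, y}.
Read '1': {u, v, y} → {u, v, y}.
Read '2': {u, v, y} → {t, v, y}.
Read '0': {t, v, y} → {t, u, y}.
Read '1': {t, u, y} → {u, v, y}.
That set has 3 states.

3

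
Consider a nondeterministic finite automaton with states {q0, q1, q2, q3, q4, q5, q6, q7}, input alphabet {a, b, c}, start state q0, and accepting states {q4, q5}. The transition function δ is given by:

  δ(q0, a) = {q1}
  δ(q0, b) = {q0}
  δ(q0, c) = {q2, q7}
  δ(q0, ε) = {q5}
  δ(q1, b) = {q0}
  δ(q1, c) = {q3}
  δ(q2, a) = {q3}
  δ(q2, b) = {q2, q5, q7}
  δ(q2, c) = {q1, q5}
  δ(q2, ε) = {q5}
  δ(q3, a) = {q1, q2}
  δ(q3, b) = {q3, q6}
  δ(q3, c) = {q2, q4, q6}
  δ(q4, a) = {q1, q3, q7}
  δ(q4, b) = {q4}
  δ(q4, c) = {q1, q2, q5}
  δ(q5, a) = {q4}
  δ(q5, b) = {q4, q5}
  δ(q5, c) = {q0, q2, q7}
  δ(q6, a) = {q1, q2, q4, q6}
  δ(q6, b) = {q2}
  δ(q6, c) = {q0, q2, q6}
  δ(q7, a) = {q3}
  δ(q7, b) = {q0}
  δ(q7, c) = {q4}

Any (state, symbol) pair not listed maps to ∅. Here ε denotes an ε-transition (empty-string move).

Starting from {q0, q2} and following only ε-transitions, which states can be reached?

Begin with {q0, q2}.
ε-move q0 → q5; add q5.

{q0, q2, q5}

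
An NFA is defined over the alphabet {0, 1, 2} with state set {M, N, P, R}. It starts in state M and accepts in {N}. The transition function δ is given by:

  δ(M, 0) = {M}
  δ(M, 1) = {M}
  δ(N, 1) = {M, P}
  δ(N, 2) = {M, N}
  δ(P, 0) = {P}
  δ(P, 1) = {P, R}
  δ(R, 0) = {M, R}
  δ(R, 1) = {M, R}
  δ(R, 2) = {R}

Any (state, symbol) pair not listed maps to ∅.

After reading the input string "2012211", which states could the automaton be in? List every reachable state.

∅

Start in {M}.
Read '2': M→∅; now ∅.
The set is empty and remains empty for the remaining 6 symbols.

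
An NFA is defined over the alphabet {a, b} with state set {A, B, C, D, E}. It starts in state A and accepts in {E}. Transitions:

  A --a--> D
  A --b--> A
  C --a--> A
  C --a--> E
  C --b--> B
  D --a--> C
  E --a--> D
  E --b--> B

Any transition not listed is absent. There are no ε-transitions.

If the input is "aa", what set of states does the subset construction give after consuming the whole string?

Start in {A}.
Read 'a': {A} → {D}.
Read 'a': {D} → {C}.

{C}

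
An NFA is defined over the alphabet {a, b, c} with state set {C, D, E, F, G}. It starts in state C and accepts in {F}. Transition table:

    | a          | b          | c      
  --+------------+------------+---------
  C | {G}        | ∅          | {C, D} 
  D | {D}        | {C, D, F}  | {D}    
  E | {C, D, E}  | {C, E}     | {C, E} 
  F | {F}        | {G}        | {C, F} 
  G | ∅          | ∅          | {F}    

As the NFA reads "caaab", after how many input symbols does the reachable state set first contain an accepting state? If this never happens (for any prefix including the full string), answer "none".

5

Start in {C}.
Read 'c': C→{C, D}; now {C, D}.
Read 'a': C→{G}, D→{D}; now {D, G}.
Read 'a': D→{D}, G→∅; now {D}.
Read 'a': D→{D}; now {D}.
Read 'b': D→{C, D, F}; now {C, D, F}.
None of the earlier sets intersect F, but {C, D, F} does.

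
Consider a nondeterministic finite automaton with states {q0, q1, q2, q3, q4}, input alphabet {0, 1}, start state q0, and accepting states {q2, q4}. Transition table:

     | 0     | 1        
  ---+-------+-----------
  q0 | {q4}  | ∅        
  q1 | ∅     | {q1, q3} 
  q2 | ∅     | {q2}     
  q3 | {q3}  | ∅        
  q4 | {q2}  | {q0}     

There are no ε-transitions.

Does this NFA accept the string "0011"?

Start in {q0}.
Read '0': {q0} → {q4}.
Read '0': {q4} → {q2}.
Read '1': {q2} → {q2}.
Read '1': {q2} → {q2}.
The final set {q2} contains the accepting state q2.

Yes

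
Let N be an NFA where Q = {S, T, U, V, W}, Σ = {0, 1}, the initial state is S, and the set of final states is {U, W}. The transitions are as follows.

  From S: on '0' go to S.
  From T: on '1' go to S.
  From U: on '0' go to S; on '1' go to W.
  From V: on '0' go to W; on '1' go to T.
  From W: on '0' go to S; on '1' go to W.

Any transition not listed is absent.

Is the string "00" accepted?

No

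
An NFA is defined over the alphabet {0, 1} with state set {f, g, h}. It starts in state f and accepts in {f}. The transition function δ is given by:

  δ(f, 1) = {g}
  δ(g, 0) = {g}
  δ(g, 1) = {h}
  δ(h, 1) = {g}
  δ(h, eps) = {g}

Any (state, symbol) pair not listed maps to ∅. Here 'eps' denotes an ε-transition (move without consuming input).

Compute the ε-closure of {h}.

Begin with {h}.
ε-move h → g; add g.

{g, h}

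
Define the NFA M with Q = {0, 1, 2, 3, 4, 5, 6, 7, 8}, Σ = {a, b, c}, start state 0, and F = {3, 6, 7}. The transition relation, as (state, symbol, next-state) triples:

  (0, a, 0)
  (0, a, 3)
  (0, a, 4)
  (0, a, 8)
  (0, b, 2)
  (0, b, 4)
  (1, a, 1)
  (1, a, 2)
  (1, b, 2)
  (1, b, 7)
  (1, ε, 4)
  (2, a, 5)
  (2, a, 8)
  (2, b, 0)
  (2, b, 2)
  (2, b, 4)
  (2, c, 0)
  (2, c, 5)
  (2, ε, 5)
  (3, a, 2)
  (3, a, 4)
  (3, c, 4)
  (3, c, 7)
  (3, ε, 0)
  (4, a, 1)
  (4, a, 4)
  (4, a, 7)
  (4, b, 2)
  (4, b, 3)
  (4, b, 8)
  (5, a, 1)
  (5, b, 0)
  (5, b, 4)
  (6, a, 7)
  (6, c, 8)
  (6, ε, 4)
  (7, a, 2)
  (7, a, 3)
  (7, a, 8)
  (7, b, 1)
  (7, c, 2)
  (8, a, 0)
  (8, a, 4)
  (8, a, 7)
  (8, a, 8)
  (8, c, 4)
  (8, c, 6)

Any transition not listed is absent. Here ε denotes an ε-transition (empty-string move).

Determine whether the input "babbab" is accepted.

Yes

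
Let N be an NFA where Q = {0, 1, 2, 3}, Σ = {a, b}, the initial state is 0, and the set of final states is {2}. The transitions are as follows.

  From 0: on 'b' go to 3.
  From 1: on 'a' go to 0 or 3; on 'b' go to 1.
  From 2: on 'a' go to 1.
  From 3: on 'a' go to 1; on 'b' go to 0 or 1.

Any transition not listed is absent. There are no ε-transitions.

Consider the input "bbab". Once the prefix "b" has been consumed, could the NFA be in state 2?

Start in {0}.
Read 'b': 0→{3}; now {3}.
State 2 is not in {3}.

No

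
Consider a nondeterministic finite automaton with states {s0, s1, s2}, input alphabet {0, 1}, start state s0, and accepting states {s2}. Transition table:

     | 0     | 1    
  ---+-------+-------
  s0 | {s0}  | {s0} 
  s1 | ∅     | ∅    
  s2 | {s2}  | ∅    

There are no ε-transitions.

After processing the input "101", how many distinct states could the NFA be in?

1

Start in {s0}.
Read '1': s0→{s0}; now {s0}.
Read '0': s0→{s0}; now {s0}.
Read '1': s0→{s0}; now {s0}.
That set has 1 state.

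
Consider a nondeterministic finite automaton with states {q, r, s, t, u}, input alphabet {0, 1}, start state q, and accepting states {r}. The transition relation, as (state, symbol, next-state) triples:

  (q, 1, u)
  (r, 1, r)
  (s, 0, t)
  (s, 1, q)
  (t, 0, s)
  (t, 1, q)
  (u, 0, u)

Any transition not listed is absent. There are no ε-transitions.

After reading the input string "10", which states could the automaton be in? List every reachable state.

Start in {q}.
Read '1': q→{u}; now {u}.
Read '0': u→{u}; now {u}.

{u}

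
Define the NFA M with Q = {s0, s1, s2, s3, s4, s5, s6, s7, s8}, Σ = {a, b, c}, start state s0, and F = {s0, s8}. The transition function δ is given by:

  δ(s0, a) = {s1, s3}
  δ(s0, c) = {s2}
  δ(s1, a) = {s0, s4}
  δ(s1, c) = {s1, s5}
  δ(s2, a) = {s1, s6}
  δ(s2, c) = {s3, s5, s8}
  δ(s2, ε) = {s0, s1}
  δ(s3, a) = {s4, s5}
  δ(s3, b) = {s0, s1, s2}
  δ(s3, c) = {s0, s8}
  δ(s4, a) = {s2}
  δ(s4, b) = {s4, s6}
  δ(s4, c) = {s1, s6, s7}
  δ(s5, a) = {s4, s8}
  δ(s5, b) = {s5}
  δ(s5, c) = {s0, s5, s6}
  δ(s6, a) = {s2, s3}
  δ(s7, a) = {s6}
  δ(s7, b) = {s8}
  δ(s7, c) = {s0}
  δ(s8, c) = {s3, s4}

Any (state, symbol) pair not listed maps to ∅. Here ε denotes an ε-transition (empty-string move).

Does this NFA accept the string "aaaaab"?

Start in {s0}.
Read 'a': s0→{s1, s3}; now {s1, s3}.
Read 'a': s1→{s0, s4}, s3→{s4, s5}; now {s0, s4, s5}.
Read 'a': s0→{s1, s3}, s4→{s2}, s5→{s4, s8}; union {s1, s2, s3, s4, s8}; ε-closure = {s0, s1, s2, s3, s4, s8}.
Read 'a': s0→{s1, s3}, s1→{s0, s4}, s2→{s1, s6}, s3→{s4, s5}, s4→{s2}, s8→∅; now {s0, s1, s2, s3, s4, s5, s6}.
Read 'a': s0→{s1, s3}, s1→{s0, s4}, s2→{s1, s6}, s3→{s4, s5}, s4→{s2}, s5→{s4, s8}, s6→{s2, s3}; now {s0, s1, s2, s3, s4, s5, s6, s8}.
Read 'b': s0→∅, s1→∅, s2→∅, s3→{s0, s1, s2}, s4→{s4, s6}, s5→{s5}, s6→∅, s8→∅; now {s0, s1, s2, s4, s5, s6}.
The final set {s0, s1, s2, s4, s5, s6} contains the accepting state s0.

Yes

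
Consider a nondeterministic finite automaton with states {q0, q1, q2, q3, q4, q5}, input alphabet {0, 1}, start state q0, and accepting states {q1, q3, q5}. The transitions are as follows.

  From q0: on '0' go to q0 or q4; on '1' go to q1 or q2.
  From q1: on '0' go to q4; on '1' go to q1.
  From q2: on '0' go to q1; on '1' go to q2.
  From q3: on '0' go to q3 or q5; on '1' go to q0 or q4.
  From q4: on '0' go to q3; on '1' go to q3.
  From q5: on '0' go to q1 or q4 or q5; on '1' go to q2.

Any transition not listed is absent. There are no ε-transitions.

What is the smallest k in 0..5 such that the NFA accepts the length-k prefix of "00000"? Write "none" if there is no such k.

Start in {q0}.
Read '0': q0→{q0, q4}; now {q0, q4}.
Read '0': q0→{q0, q4}, q4→{q3}; now {q0, q3, q4}.
None of the earlier sets intersect F, but {q0, q3, q4} does.

2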